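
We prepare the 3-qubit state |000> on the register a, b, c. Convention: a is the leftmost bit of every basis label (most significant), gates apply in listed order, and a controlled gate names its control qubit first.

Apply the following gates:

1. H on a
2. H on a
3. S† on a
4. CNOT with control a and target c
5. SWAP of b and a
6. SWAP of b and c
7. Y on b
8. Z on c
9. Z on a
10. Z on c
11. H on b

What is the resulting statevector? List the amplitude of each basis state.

The final amplitudes are sqrt(2)*I/2 on |000>, -sqrt(2)*I/2 on |010>, and 0 on every other basis state. Key observation: steps 1-2 multiply out to the identity, so the circuit reduces to the remaining gates.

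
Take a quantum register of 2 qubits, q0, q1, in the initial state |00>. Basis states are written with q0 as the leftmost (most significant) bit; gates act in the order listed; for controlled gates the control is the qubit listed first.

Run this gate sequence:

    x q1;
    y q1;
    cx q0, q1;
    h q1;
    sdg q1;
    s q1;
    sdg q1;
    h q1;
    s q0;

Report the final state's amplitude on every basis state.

The final amplitudes are -1/2 - I/2 on |00>, 1/2 - I/2 on |01>, 0 on |10>, 0 on |11>. Key observation: the block from step 6 through step 7 cancels to the identity and can be dropped.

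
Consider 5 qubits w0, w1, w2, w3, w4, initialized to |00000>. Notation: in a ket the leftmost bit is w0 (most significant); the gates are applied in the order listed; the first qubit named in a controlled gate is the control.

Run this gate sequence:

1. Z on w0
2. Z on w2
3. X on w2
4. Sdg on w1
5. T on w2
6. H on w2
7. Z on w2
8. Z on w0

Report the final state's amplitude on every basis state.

The resulting statevector has amplitude sqrt(2)*exp(I*pi/4)/2 on |00000>, sqrt(2)*exp(I*pi/4)/2 on |00100>, and 0 on every other basis state.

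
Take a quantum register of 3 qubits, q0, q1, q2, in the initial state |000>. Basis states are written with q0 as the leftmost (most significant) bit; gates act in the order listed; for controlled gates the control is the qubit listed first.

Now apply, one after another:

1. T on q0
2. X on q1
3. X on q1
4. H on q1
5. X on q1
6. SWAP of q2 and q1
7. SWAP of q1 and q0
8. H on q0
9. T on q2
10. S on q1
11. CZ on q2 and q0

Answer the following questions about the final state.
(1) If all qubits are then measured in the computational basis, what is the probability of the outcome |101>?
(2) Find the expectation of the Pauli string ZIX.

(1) Outcome |101> occurs with probability 1/4. Key observation: the block from step 2 through step 3 cancels to the identity and can be dropped.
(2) In the final state, ZIX has expectation sqrt(2)/2.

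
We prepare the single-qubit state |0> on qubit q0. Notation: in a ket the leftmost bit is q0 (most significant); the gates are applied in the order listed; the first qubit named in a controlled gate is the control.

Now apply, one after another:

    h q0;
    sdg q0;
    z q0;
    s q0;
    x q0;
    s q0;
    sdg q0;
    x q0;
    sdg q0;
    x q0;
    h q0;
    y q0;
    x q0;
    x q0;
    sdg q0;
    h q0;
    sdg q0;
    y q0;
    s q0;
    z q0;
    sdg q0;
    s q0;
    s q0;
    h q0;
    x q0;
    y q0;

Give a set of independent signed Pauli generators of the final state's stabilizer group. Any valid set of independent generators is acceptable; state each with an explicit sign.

One valid set of independent stabilizer generators is +X (any independent generating set of the same group is equally correct).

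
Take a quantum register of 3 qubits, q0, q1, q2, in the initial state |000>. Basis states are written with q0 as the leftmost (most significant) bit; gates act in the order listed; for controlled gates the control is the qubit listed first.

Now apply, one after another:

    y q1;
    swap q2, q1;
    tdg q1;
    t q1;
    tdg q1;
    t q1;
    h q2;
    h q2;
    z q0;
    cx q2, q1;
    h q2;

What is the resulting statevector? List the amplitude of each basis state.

After the circuit, the state carries amplitude sqrt(2)*I/2 on |010>, -sqrt(2)*I/2 on |011>, and 0 on every other basis state.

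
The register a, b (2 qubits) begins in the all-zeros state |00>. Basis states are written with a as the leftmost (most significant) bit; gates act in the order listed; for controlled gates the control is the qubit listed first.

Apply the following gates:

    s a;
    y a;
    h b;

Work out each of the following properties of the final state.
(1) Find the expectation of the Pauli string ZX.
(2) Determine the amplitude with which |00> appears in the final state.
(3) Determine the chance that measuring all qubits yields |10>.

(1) In the final state, ZX has expectation -1.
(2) The amplitude on |00> is 0.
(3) Outcome |10> occurs with probability 1/2.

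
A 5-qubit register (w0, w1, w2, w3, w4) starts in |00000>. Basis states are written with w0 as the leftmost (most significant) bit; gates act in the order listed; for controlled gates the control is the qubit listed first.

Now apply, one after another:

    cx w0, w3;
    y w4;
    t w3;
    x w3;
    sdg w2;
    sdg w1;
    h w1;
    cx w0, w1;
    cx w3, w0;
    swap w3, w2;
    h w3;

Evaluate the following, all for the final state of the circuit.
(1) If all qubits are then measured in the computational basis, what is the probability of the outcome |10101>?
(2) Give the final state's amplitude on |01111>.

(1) Outcome |10101> occurs with probability 1/4.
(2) |01111> carries amplitude 0 in the final state.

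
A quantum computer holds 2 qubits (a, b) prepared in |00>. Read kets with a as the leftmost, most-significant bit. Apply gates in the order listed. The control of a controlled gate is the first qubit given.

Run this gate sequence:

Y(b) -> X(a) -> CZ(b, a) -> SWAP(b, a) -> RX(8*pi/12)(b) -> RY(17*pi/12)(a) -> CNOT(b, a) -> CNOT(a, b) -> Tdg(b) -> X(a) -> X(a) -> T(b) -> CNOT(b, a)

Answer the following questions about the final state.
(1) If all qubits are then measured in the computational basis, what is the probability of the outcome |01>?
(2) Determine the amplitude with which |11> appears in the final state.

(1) Outcome |01> occurs with probability -3*sqrt(6)/32 + 3*sqrt(2)/32 + 3/8. Key observation: the block from step 9 through step 12 cancels to the identity and can be dropped.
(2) The final state's coefficient on |11> equals -I*sqrt(2 - sqrt(2))/8 + I*sqrt(3*sqrt(2) + 6)/8.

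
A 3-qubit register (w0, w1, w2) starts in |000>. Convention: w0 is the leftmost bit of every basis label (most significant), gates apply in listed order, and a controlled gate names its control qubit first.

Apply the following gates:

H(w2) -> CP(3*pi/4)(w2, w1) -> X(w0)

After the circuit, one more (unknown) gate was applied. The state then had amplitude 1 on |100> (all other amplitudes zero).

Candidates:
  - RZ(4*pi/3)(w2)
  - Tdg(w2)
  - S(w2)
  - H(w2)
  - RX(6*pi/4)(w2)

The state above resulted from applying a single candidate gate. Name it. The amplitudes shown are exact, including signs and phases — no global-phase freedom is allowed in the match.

The unique candidate consistent with the amplitudes is H(w2).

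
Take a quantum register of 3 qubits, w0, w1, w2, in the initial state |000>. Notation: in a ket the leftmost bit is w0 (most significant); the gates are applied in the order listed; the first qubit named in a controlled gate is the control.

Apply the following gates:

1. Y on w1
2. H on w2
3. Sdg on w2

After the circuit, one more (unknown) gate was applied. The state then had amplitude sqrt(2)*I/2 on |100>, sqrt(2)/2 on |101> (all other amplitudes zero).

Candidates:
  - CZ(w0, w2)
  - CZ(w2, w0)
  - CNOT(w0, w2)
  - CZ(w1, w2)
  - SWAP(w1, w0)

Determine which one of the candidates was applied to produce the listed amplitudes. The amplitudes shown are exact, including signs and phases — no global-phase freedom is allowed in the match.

The applied gate was SWAP(w1, w0).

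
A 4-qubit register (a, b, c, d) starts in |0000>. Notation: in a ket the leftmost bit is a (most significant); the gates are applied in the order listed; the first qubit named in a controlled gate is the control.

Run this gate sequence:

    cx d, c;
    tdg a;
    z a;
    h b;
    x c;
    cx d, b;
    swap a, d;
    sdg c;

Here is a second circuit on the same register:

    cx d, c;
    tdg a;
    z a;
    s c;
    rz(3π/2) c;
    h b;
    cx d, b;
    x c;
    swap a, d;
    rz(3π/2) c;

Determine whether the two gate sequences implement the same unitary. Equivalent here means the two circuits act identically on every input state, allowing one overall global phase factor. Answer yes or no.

Yes, they are equivalent — the unitaries differ by at most a global phase.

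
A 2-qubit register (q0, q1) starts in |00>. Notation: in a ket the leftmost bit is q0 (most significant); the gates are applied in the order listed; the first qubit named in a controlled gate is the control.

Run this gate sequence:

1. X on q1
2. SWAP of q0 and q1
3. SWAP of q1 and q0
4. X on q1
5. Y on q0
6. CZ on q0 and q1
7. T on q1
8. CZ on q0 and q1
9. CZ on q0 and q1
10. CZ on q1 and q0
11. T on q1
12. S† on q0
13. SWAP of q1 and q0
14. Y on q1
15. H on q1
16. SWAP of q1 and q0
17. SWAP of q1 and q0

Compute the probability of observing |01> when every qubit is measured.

Outcome |01> occurs with probability 1/2.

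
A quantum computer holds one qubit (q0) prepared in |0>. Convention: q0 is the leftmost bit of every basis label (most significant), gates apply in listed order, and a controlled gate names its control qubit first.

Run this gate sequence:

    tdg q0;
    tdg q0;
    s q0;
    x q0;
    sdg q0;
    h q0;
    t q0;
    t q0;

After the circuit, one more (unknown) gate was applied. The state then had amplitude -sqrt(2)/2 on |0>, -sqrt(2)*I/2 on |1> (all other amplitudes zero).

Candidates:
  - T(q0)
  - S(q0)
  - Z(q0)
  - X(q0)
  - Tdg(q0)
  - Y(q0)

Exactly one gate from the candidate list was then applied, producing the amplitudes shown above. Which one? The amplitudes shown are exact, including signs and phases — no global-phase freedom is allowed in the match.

The applied gate was X(q0).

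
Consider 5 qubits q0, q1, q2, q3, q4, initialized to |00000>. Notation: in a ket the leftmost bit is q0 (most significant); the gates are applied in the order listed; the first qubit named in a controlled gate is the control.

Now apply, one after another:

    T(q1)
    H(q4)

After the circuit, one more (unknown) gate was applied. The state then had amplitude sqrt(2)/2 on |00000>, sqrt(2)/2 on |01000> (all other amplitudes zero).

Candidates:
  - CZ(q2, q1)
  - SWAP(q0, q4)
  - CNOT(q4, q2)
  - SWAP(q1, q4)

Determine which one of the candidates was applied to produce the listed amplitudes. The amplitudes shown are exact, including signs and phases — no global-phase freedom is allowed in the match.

The applied gate was SWAP(q1, q4).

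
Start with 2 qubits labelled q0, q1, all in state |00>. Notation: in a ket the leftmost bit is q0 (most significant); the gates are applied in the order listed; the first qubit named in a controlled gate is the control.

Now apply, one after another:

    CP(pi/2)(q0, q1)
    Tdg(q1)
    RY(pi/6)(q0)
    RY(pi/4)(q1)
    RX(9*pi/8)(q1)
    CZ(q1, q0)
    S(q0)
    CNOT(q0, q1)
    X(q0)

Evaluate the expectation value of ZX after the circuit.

The expectation value of ZX is -2*sqrt(1/2 - sqrt(2)/4)*sqrt(sqrt(2)/4 + 1/2)*sin(7*pi/16)**2 - 2*sqrt(1/2 - sqrt(2)/4)*sqrt(sqrt(2)/4 + 1/2)*cos(7*pi/16)**2.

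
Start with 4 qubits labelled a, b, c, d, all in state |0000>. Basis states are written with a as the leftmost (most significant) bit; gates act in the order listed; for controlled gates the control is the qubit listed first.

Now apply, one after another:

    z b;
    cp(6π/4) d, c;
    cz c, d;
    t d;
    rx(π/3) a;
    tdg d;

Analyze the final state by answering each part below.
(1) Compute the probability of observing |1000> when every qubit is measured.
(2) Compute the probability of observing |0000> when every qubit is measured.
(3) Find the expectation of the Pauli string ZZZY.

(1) A full measurement returns |1000> with probability 1/4.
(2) A full measurement returns |0000> with probability 3/4.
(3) The expectation value of ZZZY is 0.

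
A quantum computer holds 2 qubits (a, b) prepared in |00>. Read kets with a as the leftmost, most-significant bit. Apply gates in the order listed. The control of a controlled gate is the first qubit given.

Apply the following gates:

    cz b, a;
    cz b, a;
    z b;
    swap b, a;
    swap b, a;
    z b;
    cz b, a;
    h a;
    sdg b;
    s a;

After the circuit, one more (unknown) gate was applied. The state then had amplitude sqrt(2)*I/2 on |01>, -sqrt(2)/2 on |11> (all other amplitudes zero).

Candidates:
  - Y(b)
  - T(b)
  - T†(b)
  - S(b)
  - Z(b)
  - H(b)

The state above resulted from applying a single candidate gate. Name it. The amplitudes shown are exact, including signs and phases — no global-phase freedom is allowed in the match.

It was Y(b) that produced the state shown. Key observation: the block from step 2 through step 7 cancels to the identity and can be dropped.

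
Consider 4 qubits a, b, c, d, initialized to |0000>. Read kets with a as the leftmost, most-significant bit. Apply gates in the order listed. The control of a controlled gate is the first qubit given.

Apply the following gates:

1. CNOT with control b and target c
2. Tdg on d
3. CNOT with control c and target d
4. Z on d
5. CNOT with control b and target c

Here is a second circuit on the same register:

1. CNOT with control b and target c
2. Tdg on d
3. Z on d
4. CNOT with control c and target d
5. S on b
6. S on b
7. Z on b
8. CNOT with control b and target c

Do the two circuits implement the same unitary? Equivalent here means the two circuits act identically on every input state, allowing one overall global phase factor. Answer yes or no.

No: there is an input state on which the two circuits produce genuinely different outputs (not merely differing by a phase).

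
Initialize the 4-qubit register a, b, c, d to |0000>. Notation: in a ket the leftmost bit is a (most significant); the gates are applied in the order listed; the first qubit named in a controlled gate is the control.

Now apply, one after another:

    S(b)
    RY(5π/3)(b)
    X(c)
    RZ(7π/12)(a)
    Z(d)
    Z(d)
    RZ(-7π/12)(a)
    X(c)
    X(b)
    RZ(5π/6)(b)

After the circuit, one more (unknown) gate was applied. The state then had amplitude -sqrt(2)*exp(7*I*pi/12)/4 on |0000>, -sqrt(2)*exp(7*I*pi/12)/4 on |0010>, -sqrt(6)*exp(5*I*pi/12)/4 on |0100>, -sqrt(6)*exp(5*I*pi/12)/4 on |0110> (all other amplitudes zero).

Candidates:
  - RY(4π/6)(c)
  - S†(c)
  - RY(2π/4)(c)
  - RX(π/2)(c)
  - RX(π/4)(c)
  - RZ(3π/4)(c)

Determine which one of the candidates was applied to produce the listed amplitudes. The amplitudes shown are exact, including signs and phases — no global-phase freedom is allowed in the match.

The unique candidate consistent with the amplitudes is RY(2π/4)(c). Key observation: the block from step 3 through step 8 cancels to the identity and can be dropped.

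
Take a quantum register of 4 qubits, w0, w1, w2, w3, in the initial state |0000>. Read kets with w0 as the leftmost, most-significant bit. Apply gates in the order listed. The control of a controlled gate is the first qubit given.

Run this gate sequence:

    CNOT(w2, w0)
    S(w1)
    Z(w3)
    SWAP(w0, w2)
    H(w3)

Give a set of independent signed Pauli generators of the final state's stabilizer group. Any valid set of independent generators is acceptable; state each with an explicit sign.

One valid set of independent stabilizer generators is +IIIX, +ZIII, +IZII, +IIZI (any independent generating set of the same group is equally correct).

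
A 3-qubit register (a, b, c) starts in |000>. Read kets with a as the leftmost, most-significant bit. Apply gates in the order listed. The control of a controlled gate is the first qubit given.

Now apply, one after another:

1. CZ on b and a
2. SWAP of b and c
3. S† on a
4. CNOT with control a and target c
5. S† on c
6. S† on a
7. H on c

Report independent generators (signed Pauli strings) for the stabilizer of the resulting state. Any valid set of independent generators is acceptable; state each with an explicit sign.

The final state is stabilized by the group generated by +IIX, +ZII, +IZI; other independent generating sets are equally valid.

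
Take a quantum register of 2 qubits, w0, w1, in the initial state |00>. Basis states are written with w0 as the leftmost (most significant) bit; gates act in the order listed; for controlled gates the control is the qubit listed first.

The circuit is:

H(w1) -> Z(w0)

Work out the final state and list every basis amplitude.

The final amplitudes are sqrt(2)/2 on |00>, sqrt(2)/2 on |01>, 0 on |10>, 0 on |11>.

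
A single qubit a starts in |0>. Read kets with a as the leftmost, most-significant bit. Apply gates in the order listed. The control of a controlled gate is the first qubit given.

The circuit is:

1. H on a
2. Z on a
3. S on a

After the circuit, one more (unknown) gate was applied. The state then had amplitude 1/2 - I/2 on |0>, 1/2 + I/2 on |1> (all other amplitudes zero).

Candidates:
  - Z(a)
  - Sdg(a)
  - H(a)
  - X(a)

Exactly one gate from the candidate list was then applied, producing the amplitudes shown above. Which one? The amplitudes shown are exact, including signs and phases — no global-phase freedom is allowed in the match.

The unique candidate consistent with the amplitudes is H(a).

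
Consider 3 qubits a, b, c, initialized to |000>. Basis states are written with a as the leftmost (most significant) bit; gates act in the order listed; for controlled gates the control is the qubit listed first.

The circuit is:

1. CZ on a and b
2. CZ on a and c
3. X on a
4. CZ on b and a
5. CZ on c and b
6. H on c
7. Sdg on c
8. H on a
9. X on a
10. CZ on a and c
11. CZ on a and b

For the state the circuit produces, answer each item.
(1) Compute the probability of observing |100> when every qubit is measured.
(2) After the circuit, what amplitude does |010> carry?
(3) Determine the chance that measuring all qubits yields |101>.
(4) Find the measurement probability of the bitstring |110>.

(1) A full measurement returns |100> with probability 1/4.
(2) The final state's coefficient on |010> equals 0.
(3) A full measurement returns |101> with probability 1/4.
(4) Outcome |110> occurs with probability 0.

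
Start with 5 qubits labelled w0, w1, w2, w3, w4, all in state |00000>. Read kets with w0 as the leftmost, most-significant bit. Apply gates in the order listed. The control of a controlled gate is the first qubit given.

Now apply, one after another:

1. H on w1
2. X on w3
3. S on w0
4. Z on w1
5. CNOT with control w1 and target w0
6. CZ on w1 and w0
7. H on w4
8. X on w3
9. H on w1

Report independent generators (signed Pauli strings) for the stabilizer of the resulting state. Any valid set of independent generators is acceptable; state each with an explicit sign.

The final state is stabilized by the group generated by +XZIII, +ZXIII, +IIIIX, +IIZII, +IIIZI; other independent generating sets are equally valid.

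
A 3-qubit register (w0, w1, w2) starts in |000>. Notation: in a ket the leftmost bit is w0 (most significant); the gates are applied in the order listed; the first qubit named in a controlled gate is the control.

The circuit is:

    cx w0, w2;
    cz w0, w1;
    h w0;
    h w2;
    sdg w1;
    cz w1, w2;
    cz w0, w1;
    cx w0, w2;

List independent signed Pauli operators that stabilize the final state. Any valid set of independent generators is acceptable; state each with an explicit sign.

One valid set of independent stabilizer generators is +XII, +IIX, +IZI (any independent generating set of the same group is equally correct).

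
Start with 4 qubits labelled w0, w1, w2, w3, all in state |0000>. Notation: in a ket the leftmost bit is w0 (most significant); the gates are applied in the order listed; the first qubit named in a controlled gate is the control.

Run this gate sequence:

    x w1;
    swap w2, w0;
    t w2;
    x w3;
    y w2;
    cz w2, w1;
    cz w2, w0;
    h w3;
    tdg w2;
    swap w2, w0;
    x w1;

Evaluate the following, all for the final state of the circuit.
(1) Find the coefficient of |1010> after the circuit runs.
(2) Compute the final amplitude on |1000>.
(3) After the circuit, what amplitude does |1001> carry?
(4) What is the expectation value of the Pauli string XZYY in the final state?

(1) |1010> carries amplitude 0 in the final state.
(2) The final state's coefficient on |1000> equals -sqrt(2)*exp(I*pi/4)/2.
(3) |1001> carries amplitude sqrt(2)*exp(I*pi/4)/2 in the final state.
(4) The observable XZYY averages to 0.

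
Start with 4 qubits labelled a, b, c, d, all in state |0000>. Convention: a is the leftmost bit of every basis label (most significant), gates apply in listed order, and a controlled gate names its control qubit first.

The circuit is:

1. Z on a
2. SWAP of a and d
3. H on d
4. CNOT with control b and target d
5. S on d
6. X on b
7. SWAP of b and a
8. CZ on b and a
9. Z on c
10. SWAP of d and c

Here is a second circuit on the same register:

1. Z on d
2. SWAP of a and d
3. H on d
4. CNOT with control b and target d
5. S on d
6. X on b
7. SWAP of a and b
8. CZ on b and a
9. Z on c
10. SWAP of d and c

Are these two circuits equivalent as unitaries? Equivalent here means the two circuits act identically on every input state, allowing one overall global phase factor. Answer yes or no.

No: there is an input state on which the two circuits produce genuinely different outputs (not merely differing by a phase).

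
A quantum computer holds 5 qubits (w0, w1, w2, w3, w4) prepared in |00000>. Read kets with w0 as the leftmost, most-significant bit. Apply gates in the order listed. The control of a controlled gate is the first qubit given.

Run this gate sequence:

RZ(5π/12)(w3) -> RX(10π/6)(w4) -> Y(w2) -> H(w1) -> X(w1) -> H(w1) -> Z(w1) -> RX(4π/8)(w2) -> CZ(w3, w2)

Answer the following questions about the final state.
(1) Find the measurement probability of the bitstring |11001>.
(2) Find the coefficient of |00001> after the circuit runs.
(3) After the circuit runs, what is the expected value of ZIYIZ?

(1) A full measurement returns |11001> with probability 0.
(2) The final state's coefficient on |00001> equals -sqrt(2)*exp(7*I*pi/24)/4.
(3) In the final state, ZIYIZ has expectation 1/2.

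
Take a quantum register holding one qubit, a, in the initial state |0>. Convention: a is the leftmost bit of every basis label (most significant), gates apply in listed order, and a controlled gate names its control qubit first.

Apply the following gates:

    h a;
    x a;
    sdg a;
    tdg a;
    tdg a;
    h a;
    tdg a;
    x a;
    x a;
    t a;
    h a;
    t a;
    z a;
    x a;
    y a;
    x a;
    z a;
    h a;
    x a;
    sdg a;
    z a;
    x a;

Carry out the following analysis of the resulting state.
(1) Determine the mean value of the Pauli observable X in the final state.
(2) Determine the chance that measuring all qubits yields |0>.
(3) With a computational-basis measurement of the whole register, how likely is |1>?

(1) The observable X averages to sqrt(2)/2. Key observation: the block from step 5 through step 12 cancels to the identity and can be dropped.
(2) A full measurement returns |0> with probability sqrt(2)/4 + 1/2.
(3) A full measurement returns |1> with probability 1/2 - sqrt(2)/4.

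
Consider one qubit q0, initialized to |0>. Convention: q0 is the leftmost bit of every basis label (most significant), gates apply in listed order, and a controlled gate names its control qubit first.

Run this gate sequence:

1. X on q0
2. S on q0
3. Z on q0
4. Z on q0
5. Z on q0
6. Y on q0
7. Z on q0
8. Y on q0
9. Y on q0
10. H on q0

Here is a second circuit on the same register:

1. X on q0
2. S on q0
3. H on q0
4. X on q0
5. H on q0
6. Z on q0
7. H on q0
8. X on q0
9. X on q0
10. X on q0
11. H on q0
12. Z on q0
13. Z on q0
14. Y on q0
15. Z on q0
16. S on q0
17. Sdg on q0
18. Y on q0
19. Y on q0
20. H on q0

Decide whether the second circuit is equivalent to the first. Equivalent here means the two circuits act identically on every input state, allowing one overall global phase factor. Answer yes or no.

Yes: on every input state the two circuits agree up to one overall phase factor.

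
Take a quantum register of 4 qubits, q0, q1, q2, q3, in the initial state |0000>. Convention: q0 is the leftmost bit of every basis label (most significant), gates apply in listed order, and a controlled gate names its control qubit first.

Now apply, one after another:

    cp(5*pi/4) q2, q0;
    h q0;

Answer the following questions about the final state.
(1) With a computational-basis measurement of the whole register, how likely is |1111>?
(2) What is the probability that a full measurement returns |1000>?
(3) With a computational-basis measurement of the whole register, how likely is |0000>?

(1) A full measurement returns |1111> with probability 0.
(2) A full measurement returns |1000> with probability 1/2.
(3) The probability of measuring |0000> is 1/2.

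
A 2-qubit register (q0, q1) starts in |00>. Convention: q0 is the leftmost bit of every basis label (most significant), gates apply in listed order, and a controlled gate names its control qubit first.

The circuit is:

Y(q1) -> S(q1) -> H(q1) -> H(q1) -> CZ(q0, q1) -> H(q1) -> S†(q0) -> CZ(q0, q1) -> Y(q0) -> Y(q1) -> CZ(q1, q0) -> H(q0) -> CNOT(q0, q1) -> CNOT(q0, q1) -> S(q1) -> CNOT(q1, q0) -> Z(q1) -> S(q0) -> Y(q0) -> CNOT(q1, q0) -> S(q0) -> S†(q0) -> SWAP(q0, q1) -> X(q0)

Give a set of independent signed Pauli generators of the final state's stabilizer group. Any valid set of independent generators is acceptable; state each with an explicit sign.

The final state is stabilized by the group generated by -XZ, +ZY; other independent generating sets are equally valid.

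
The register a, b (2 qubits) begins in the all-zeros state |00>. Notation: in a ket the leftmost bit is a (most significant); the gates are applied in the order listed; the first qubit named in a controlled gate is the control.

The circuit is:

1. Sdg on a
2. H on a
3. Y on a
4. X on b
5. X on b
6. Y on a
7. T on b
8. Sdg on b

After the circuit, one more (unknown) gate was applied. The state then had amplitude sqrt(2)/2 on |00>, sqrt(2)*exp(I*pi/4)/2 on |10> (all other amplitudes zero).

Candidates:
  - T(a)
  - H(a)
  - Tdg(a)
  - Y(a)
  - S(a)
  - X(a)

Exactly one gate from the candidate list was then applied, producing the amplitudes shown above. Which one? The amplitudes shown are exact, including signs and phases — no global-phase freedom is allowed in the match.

It was T(a) that produced the state shown. Key observation: the block from step 3 through step 6 cancels to the identity and can be dropped.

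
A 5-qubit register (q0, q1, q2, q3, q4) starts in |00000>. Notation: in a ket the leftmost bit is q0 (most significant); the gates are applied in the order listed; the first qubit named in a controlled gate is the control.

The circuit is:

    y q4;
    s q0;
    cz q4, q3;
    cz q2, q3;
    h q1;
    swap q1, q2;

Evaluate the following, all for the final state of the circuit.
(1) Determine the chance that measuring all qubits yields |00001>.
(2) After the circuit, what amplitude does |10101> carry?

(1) The probability of measuring |00001> is 1/2.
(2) The final state's coefficient on |10101> equals 0.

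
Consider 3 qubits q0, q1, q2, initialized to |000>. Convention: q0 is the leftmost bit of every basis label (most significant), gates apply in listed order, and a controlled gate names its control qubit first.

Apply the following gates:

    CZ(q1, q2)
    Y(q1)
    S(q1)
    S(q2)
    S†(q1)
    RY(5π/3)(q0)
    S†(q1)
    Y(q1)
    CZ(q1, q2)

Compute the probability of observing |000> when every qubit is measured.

Outcome |000> occurs with probability 3/4.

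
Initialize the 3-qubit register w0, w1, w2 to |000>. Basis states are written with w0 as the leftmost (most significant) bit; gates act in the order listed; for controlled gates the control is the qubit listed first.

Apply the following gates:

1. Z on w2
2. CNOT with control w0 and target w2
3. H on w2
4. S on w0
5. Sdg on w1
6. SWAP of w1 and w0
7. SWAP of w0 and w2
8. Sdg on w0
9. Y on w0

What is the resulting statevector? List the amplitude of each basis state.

After the circuit, the state carries amplitude -sqrt(2)/2 on |000>, sqrt(2)*I/2 on |100>, and 0 on every other basis state.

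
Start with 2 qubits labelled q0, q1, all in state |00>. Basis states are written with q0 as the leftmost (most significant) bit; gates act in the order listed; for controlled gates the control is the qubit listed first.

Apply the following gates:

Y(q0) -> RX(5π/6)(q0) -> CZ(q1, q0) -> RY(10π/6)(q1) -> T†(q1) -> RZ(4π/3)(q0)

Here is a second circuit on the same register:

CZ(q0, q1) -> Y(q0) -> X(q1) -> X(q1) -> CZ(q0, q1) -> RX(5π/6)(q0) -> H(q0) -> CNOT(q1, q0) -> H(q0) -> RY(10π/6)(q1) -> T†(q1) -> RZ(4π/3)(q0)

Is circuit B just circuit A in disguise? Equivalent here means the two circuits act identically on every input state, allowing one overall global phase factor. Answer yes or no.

No: there is an input state on which the two circuits produce genuinely different outputs (not merely differing by a phase).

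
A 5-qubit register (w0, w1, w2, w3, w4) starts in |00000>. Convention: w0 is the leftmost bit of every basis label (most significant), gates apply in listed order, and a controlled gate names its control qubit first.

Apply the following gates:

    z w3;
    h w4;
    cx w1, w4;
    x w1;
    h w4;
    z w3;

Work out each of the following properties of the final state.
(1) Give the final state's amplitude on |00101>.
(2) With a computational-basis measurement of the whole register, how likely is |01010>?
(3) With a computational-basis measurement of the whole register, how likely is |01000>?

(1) The amplitude on |00101> is 0.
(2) A full measurement returns |01010> with probability 0.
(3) The probability of measuring |01000> is 1.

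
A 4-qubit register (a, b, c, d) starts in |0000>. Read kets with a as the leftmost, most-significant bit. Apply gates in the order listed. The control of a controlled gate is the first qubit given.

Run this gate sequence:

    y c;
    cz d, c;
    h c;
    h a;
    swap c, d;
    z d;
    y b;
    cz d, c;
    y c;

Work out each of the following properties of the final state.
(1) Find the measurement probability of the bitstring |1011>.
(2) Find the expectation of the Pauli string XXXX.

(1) A full measurement returns |1011> with probability 0.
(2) In the final state, XXXX has expectation 0.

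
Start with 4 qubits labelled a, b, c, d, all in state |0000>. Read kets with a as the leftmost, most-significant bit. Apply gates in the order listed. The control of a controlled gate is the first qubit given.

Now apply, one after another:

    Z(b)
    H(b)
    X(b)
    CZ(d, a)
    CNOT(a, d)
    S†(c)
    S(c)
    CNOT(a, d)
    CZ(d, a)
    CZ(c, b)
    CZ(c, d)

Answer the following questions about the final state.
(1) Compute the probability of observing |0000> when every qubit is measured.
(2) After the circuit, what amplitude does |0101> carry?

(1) The probability of measuring |0000> is 1/2. Key observation: the block from step 4 through step 9 cancels to the identity and can be dropped.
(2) The amplitude on |0101> is 0.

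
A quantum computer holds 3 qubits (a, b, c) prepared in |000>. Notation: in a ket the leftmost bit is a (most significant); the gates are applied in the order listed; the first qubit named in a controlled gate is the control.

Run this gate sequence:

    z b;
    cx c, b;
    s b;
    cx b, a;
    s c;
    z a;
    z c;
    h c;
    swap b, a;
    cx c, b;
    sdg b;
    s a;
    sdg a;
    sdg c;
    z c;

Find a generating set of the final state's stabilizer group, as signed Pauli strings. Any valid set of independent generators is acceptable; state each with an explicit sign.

The final state is stabilized by the group generated by +IXX, +ZII, +IZZ; other independent generating sets are equally valid.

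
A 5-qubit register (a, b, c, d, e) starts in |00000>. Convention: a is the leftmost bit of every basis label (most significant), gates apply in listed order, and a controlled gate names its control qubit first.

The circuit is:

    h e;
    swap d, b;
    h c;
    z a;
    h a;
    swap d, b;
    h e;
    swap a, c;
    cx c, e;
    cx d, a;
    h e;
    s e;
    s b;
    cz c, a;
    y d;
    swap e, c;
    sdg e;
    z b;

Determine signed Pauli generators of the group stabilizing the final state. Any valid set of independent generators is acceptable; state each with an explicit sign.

The stabilizer group can be generated by +XIIIZ, +IIYIZ, -ZIZIY, +IZIII, -IIIZI, among other valid generating sets.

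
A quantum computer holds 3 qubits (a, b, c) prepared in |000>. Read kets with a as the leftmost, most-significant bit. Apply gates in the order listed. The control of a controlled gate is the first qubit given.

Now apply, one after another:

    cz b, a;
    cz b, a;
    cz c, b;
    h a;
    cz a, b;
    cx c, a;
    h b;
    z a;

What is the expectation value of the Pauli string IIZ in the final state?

In the final state, IIZ has expectation 1. Key observation: gates 1-2 undo each other exactly, leaving only the rest of the circuit to track.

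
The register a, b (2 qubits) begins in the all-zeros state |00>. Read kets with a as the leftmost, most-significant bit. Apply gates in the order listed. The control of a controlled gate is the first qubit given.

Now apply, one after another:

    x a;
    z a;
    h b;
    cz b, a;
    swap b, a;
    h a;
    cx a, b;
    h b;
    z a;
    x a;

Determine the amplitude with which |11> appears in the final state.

|11> carries amplitude 0 in the final state.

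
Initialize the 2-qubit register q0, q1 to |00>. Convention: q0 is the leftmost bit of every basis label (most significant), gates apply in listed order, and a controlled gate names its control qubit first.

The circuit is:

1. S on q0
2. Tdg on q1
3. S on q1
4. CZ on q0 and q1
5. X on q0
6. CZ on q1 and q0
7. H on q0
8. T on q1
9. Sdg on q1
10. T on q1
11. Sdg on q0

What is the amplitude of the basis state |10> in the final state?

|10> carries amplitude sqrt(2)*I/2 in the final state.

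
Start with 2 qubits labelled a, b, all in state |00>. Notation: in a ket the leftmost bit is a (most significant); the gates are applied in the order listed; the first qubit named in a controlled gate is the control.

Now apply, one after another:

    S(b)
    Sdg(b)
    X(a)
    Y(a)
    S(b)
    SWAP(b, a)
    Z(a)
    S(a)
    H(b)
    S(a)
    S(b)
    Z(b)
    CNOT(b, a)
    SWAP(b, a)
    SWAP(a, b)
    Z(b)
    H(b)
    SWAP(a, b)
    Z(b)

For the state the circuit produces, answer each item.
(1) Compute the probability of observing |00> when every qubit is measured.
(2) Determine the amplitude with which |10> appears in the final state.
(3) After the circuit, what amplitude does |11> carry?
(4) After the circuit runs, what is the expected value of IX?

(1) The probability of measuring |00> is 1/4.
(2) |10> carries amplitude -I/2 in the final state.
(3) |11> carries amplitude 1/2 in the final state.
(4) The observable IX averages to 0.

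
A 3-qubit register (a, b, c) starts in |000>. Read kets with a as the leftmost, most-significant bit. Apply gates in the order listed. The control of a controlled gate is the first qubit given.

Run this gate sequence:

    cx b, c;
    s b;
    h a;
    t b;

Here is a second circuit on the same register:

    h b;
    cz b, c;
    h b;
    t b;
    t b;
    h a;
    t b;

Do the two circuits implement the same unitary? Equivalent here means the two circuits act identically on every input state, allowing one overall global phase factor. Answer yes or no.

No, they are not equivalent — no single phase factor reconciles the two unitaries.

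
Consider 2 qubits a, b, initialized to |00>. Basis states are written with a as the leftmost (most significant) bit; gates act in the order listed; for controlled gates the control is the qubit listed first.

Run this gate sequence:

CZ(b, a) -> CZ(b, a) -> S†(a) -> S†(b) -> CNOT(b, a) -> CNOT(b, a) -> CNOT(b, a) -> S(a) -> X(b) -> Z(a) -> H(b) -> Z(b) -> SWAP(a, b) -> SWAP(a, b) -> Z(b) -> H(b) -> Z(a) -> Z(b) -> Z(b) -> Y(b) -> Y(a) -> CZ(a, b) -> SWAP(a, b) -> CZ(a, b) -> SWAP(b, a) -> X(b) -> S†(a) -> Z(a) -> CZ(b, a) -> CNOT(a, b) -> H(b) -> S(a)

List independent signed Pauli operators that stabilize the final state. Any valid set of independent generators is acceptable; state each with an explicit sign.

The final state is stabilized by the group generated by +IX, -ZI; other independent generating sets are equally valid.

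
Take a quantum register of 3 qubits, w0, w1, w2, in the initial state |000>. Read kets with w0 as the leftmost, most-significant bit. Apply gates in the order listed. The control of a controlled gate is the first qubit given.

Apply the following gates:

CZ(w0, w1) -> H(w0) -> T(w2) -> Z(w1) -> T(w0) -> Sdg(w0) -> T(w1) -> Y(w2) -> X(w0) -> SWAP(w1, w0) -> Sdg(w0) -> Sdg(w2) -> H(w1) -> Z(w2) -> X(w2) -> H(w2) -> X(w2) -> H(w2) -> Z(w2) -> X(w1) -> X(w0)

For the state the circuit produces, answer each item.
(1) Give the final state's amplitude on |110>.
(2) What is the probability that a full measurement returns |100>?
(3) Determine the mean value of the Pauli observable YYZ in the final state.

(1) The final state's coefficient on |110> equals -1/2 + exp(3*I*pi/4)/2. Key observation: steps 16-19 multiply out to the identity, so the circuit reduces to the remaining gates.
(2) The probability of measuring |100> is 1/2 - sqrt(2)/4.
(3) In the final state, YYZ has expectation 0.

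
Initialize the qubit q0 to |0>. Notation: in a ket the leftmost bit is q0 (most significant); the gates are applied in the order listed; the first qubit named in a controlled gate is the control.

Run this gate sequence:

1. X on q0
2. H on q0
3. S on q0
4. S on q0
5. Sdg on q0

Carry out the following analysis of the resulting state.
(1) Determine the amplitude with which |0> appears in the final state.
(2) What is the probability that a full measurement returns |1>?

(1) |0> carries amplitude sqrt(2)/2 in the final state. Key observation: gates 4-5 undo each other exactly, leaving only the rest of the circuit to track.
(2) A full measurement returns |1> with probability 1/2.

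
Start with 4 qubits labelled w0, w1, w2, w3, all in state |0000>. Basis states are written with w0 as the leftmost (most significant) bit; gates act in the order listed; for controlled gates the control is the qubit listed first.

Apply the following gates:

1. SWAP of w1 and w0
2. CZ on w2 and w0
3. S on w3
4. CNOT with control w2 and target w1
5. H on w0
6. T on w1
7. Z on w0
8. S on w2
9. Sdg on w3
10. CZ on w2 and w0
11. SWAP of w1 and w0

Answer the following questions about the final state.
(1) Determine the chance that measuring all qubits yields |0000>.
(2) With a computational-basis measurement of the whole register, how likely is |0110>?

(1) A full measurement returns |0000> with probability 1/2.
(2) Outcome |0110> occurs with probability 0.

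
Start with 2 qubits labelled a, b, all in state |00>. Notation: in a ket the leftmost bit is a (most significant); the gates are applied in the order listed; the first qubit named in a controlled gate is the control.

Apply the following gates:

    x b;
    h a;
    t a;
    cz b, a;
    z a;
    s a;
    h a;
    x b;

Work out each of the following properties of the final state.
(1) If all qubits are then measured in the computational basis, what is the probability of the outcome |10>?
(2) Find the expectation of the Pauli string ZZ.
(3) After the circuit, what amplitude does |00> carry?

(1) The probability of measuring |10> is sqrt(2)/4 + 1/2.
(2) The observable ZZ averages to -sqrt(2)/2.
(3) The final state's coefficient on |00> equals 1/2 + exp(3*I*pi/4)/2.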